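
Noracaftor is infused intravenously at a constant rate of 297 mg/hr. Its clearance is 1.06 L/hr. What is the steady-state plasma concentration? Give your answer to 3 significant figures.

280 mg/L

Css = infusion rate / CL = 297 / 1.06 ≈ 280 mg/L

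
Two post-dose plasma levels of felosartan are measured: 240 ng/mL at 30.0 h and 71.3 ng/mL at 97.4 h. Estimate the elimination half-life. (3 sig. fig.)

38.5 hours

k = ln(C₁/C₂) / (t₂ − t₁) = ln(240/71.3) / (97.4 − 30.0)
  = 1.214 / 67.40 = 0.01801 h⁻¹
t½ = ln 2 / k = ln 2 / 0.01801 ≈ 38.5 hours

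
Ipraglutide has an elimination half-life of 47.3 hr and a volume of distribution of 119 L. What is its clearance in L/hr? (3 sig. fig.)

1.74 L/hr

k = ln 2 / t½ = ln 2 / 47.3 = 0.01465 hr⁻¹
CL = k · V = 0.01465 × 119 ≈ 1.74 L/hr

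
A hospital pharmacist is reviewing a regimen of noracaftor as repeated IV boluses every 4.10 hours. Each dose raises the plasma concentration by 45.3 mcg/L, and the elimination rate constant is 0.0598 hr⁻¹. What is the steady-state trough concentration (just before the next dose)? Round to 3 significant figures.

163 mcg/L

Fraction remaining after one interval: e^(−kτ) = e^(−0.05980 × 4.10) = 0.7826
R = 1 / (1 − 0.7826) = 4.599
Css,max = 45.3 × 4.599 = 208.3 mcg/L
Css,min = Css,max × e^(−kτ) = 208.3 × 0.7826 ≈ 163 mcg/L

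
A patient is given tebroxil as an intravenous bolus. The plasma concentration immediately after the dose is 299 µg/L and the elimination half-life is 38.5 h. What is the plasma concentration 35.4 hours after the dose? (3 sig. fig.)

k = ln 2 / 38.5 = 0.01800 h⁻¹
35.4 h is 0.9195 half-lives, so C = 299 × (1/2)^0.9195 = 299 × 0.5287 ≈ 158 µg/L

158 µg/L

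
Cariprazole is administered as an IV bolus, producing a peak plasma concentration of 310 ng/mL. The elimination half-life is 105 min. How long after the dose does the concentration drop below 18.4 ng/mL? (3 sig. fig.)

k = ln 2 / 105 = 0.006601 min⁻¹
C(t) = C₀ e^(−kt)  ⇒  t = ln(C₀/C) / k
t = ln(310/18.4) / 0.006601 = 2.824 / 0.006601 ≈ 428 minutes

428 minutes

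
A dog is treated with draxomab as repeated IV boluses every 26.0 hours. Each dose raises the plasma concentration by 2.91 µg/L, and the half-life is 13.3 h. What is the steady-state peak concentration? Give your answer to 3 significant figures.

3.92 µg/L

k = ln 2 / 13.3 = 0.05212 h⁻¹
Fraction remaining after one interval: e^(−kτ) = e^(−0.05212 × 26.0) = 0.2579
R = 1 / (1 − 0.2579) = 1.348
Css,max = 2.91 × 1.348 ≈ 3.92 µg/L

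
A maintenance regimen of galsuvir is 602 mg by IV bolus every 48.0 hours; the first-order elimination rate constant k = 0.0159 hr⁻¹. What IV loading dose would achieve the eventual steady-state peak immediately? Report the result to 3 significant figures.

Accumulation ratio R = 1 / (1 − e^(−kτ)) = 1 / (1 − e^(−0.01590×48.0)) = 1 / (1 − 0.4662) = 1.873
Loading dose = maintenance dose × R = 602 × 1.873 ≈ 1130 mg

1130 mg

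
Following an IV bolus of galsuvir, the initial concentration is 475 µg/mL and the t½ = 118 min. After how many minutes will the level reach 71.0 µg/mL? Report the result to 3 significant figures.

324 minutes

k = ln 2 / 118 = 0.005874 min⁻¹
C(t) = C₀ e^(−kt)  ⇒  t = ln(C₀/C) / k
t = ln(475/71.0) / 0.005874 = 1.901 / 0.005874 ≈ 324 minutes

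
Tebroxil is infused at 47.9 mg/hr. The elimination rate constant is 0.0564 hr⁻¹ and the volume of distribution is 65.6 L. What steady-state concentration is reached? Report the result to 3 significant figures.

CL = k · V = 0.0564 × 65.6 = 3.700 L/hr
Css = rate / CL = 47.9 / 3.700 ≈ 12.9 µg/mL

12.9 µg/mL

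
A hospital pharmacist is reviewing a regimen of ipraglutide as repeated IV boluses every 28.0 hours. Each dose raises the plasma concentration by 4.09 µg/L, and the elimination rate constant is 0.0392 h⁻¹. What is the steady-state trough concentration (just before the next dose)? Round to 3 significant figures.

2.05 µg/L

Fraction remaining after one interval: e^(−kτ) = e^(−0.03920 × 28.0) = 0.3337
R = 1 / (1 − 0.3337) = 1.501
Css,max = 4.09 × 1.501 = 6.138 µg/L
Css,min = Css,max × e^(−kτ) = 6.138 × 0.3337 ≈ 2.05 µg/L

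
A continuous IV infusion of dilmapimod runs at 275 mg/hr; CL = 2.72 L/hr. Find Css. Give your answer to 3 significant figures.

101 µg/mL

Css = infusion rate / CL = 275 / 2.72 ≈ 101 µg/mL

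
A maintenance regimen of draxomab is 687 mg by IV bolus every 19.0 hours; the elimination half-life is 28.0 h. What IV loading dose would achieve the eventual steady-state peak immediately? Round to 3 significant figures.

k = ln 2 / 28.0 = 0.02476 h⁻¹
Accumulation ratio R = 1 / (1 − e^(−kτ)) = 1 / (1 − e^(−0.02476×19.0)) = 1 / (1 − 0.6248) = 2.665
Loading dose = maintenance dose × R = 687 × 2.665 ≈ 1830 mg

1830 mg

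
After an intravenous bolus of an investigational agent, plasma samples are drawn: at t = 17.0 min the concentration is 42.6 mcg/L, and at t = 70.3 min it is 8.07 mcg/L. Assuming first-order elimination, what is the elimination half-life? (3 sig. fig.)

22.2 minutes

k = ln(C₁/C₂) / (t₂ − t₁) = ln(42.6/8.07) / (70.3 − 17.0)
  = 1.664 / 53.30 = 0.03121 min⁻¹
t½ = ln 2 / k = ln 2 / 0.03121 ≈ 22.2 minutes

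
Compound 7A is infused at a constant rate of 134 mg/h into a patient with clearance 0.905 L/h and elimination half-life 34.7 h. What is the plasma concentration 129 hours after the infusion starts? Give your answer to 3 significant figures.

Css = rate / CL = 134 / 0.905 = 148.1 µg/mL
k = ln 2 / 34.7 = 0.01998 h⁻¹
C(t) = Css (1 − e^(−kt)) = 148.1 × (1 − e^(−2.577)) = 148.1 × 0.9240 ≈ 137 µg/mL

137 µg/mL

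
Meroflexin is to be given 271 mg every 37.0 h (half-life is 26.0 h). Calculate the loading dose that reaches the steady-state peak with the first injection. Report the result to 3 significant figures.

432 mg

k = ln 2 / 26.0 = 0.02666 h⁻¹
Accumulation ratio R = 1 / (1 − e^(−kτ)) = 1 / (1 − e^(−0.02666×37.0)) = 1 / (1 − 0.3729) = 1.595
Loading dose = maintenance dose × R = 271 × 1.595 ≈ 432 mg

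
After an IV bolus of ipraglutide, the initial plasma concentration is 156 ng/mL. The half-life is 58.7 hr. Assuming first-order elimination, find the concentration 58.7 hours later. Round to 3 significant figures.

78.0 ng/mL

k = ln 2 / 58.7 = 0.01181 hr⁻¹
58.7 hr is 1.000 half-lives, so C = 156 × (1/2)^1.000 = 156 × 0.5000 ≈ 78.0 ng/mL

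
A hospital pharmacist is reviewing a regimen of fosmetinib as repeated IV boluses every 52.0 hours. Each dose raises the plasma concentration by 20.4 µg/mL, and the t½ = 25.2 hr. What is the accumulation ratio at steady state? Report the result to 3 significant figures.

1.31

k = ln 2 / 25.2 = 0.02751 hr⁻¹
Fraction remaining after one interval: e^(−kτ) = e^(−0.02751 × 52.0) = 0.2392
R = 1 / (1 − 0.2392) = 1 / 0.7608 ≈ 1.31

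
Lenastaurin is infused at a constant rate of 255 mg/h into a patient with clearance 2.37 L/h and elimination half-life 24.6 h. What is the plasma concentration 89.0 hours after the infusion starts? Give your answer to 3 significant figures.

Css = rate / CL = 255 / 2.37 = 107.6 mg/L
k = ln 2 / 24.6 = 0.02818 h⁻¹
C(t) = Css (1 − e^(−kt)) = 107.6 × (1 − e^(−2.508)) = 107.6 × 0.9185 ≈ 98.8 mg/L

98.8 mg/L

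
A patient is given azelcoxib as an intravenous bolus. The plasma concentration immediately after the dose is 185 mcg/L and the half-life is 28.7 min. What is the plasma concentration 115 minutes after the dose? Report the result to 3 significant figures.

k = ln 2 / 28.7 = 0.02415 min⁻¹
115 min is 4.007 half-lives, so C = 185 × (1/2)^4.007 = 185 × 0.06220 ≈ 11.5 mcg/L

11.5 mcg/L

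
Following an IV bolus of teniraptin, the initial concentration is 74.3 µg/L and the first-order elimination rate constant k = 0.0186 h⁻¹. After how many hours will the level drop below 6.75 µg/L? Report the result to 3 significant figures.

C(t) = C₀ e^(−kt)  ⇒  t = ln(C₀/C) / k
t = ln(74.3/6.75) / 0.01860 = 2.399 / 0.01860 ≈ 129 hours

129 hours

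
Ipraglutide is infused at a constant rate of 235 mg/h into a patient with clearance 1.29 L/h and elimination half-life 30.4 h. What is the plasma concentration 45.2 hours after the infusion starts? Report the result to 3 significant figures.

117 mg/L

Css = rate / CL = 235 / 1.29 = 182.2 mg/L
k = ln 2 / 30.4 = 0.02280 h⁻¹
C(t) = Css (1 − e^(−kt)) = 182.2 × (1 − e^(−1.031)) = 182.2 × 0.6432 ≈ 117 mg/L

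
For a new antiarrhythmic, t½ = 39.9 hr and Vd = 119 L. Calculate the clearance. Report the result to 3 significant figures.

k = ln 2 / t½ = ln 2 / 39.9 = 0.01737 hr⁻¹
CL = k · V = 0.01737 × 119 ≈ 2.07 L/hr

2.07 L/hr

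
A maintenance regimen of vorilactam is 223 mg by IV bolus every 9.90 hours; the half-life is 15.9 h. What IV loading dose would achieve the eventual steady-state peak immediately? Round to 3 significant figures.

k = ln 2 / 15.9 = 0.04359 h⁻¹
Accumulation ratio R = 1 / (1 − e^(−kτ)) = 1 / (1 − e^(−0.04359×9.90)) = 1 / (1 − 0.6495) = 2.853
Loading dose = maintenance dose × R = 223 × 2.853 ≈ 636 mg

636 mg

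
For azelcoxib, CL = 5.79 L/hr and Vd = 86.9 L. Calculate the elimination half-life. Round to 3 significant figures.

k = CL / V = 5.79 / 86.9 = 0.06663 hr⁻¹
t½ = ln 2 / k = ln 2 / 0.06663 ≈ 10.4 hours

10.4 hours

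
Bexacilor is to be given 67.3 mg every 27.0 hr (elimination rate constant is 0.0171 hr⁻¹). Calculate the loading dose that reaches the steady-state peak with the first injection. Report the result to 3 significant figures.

182 mg

Accumulation ratio R = 1 / (1 − e^(−kτ)) = 1 / (1 − e^(−0.01710×27.0)) = 1 / (1 − 0.6302) = 2.704
Loading dose = maintenance dose × R = 67.3 × 2.704 ≈ 182 mg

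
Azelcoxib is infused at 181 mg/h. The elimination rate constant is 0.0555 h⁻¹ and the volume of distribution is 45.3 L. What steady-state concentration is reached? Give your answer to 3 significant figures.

CL = k · V = 0.0555 × 45.3 = 2.514 L/h
Css = rate / CL = 181 / 2.514 ≈ 72.0 µg/mL

72.0 µg/mL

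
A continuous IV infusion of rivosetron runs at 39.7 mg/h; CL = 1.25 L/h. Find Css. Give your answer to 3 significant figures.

31.8 µg/mL

Css = infusion rate / CL = 39.7 / 1.25 ≈ 31.8 µg/mL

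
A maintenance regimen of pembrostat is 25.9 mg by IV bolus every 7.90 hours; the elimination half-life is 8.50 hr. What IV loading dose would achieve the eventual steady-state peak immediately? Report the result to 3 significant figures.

k = ln 2 / 8.50 = 0.08155 hr⁻¹
Accumulation ratio R = 1 / (1 − e^(−kτ)) = 1 / (1 − e^(−0.08155×7.90)) = 1 / (1 − 0.5251) = 2.106
Loading dose = maintenance dose × R = 25.9 × 2.106 ≈ 54.5 mg

54.5 mg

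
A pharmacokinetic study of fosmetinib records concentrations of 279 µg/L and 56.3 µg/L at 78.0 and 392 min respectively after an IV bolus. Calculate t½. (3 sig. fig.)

136 minutes

k = ln(C₁/C₂) / (t₂ − t₁) = ln(279/56.3) / (392 − 78.0)
  = 1.601 / 314.0 = 0.005097 min⁻¹
t½ = ln 2 / k = ln 2 / 0.005097 ≈ 136 minutes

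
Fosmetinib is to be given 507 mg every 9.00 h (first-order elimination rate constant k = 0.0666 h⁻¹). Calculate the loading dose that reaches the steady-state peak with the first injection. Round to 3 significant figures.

1120 mg

Accumulation ratio R = 1 / (1 − e^(−kτ)) = 1 / (1 − e^(−0.06660×9.00)) = 1 / (1 − 0.5491) = 2.218
Loading dose = maintenance dose × R = 507 × 2.218 ≈ 1120 mg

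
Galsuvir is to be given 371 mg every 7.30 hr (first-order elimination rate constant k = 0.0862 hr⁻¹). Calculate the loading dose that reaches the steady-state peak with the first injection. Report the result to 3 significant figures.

794 mg

Accumulation ratio R = 1 / (1 − e^(−kτ)) = 1 / (1 − e^(−0.08620×7.30)) = 1 / (1 − 0.5330) = 2.141
Loading dose = maintenance dose × R = 371 × 2.141 ≈ 794 mg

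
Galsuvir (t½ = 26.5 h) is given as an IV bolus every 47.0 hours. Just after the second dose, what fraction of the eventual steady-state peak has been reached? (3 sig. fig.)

0.914

k = ln 2 / 26.5 = 0.02616 h⁻¹
f_n = 1 − e^(−nkτ) = 1 − e^(−2 × 0.02616 × 47.0) = 1 − e^(−2.459) = 1 − 0.08555 ≈ 0.914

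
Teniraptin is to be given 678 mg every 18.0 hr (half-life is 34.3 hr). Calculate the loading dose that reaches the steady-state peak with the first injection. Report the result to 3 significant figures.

k = ln 2 / 34.3 = 0.02021 hr⁻¹
Accumulation ratio R = 1 / (1 − e^(−kτ)) = 1 / (1 − e^(−0.02021×18.0)) = 1 / (1 − 0.6951) = 3.279
Loading dose = maintenance dose × R = 678 × 3.279 ≈ 2220 mg

2220 mg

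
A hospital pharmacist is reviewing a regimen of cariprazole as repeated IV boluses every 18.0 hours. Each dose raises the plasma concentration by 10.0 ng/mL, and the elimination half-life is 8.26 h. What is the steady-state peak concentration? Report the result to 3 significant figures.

k = ln 2 / 8.26 = 0.08392 h⁻¹
Fraction remaining after one interval: e^(−kτ) = e^(−0.08392 × 18.0) = 0.2208
R = 1 / (1 − 0.2208) = 1.283
Css,max = 10.0 × 1.283 ≈ 12.8 ng/mL

12.8 ng/mL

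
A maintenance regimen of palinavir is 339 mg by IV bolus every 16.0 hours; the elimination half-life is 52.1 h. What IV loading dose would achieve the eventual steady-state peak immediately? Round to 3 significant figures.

1770 mg

k = ln 2 / 52.1 = 0.01330 h⁻¹
Accumulation ratio R = 1 / (1 − e^(−kτ)) = 1 / (1 − e^(−0.01330×16.0)) = 1 / (1 − 0.8083) = 5.216
Loading dose = maintenance dose × R = 339 × 5.216 ≈ 1770 mg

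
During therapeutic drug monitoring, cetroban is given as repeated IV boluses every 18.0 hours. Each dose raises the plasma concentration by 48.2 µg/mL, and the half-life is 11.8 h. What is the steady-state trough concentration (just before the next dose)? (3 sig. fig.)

25.7 µg/mL

k = ln 2 / 11.8 = 0.05874 h⁻¹
Fraction remaining after one interval: e^(−kτ) = e^(−0.05874 × 18.0) = 0.3474
R = 1 / (1 − 0.3474) = 1.532
Css,max = 48.2 × 1.532 = 73.86 µg/mL
Css,min = Css,max × e^(−kτ) = 73.86 × 0.3474 ≈ 25.7 µg/mL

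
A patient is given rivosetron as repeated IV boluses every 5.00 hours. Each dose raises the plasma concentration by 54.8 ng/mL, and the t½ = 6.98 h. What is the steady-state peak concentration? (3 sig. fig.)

k = ln 2 / 6.98 = 0.09930 h⁻¹
Fraction remaining after one interval: e^(−kτ) = e^(−0.09930 × 5.00) = 0.6086
R = 1 / (1 − 0.6086) = 2.555
Css,max = 54.8 × 2.555 ≈ 140 ng/mL

140 ng/mL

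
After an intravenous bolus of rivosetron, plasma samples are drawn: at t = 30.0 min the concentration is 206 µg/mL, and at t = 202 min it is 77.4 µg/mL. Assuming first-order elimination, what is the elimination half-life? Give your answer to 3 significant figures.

122 minutes

k = ln(C₁/C₂) / (t₂ − t₁) = ln(206/77.4) / (202 − 30.0)
  = 0.9789 / 172.0 = 0.005691 min⁻¹
t½ = ln 2 / k = ln 2 / 0.005691 ≈ 122 minutes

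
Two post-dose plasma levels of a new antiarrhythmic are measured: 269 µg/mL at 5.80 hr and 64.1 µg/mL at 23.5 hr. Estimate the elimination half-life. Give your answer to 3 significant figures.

8.55 hours

k = ln(C₁/C₂) / (t₂ − t₁) = ln(269/64.1) / (23.5 − 5.80)
  = 1.434 / 17.70 = 0.08103 hr⁻¹
t½ = ln 2 / k = ln 2 / 0.08103 ≈ 8.55 hours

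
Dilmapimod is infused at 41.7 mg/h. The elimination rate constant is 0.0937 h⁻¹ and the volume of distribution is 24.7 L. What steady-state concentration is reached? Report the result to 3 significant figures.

18.0 mg/L

CL = k · V = 0.0937 × 24.7 = 2.314 L/h
Css = rate / CL = 41.7 / 2.314 ≈ 18.0 mg/L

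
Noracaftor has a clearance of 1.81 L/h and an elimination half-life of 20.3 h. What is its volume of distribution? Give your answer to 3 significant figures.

53.0 L

k = ln 2 / t½ = ln 2 / 20.3 = 0.03415 h⁻¹
V = CL / k = 1.81 / 0.03415 ≈ 53.0 L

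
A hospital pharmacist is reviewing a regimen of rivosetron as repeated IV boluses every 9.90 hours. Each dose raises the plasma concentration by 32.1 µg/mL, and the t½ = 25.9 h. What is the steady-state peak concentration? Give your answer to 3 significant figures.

k = ln 2 / 25.9 = 0.02676 h⁻¹
Fraction remaining after one interval: e^(−kτ) = e^(−0.02676 × 9.90) = 0.7672
R = 1 / (1 − 0.7672) = 4.296
Css,max = 32.1 × 4.296 ≈ 138 µg/mL

138 µg/mL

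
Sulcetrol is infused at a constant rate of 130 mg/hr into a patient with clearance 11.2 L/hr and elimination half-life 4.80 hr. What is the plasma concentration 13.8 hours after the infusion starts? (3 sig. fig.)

Css = rate / CL = 130 / 11.2 = 11.61 mg/L
k = ln 2 / 4.80 = 0.1444 hr⁻¹
C(t) = Css (1 − e^(−kt)) = 11.61 × (1 − e^(−1.993)) = 11.61 × 0.8637 ≈ 10.0 mg/L

10.0 mg/L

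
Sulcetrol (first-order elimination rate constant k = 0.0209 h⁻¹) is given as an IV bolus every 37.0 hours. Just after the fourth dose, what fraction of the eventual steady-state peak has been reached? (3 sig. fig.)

f_n = 1 − e^(−nkτ) = 1 − e^(−4 × 0.02090 × 37.0) = 1 − e^(−3.093) = 1 − 0.04536 ≈ 0.955

0.955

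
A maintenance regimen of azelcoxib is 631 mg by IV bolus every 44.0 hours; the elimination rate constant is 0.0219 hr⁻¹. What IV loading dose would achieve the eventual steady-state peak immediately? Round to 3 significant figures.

Accumulation ratio R = 1 / (1 − e^(−kτ)) = 1 / (1 − e^(−0.02190×44.0)) = 1 / (1 − 0.3815) = 1.617
Loading dose = maintenance dose × R = 631 × 1.617 ≈ 1020 mg

1020 mg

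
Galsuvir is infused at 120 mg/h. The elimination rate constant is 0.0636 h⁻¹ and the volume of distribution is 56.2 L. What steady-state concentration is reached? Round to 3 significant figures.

CL = k · V = 0.0636 × 56.2 = 3.574 L/h
Css = rate / CL = 120 / 3.574 ≈ 33.6 µg/mL

33.6 µg/mL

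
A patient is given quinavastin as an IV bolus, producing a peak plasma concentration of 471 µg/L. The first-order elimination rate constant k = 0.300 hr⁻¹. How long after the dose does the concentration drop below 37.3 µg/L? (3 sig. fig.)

C(t) = C₀ e^(−kt)  ⇒  t = ln(C₀/C) / k
t = ln(471/37.3) / 0.3000 = 2.536 / 0.3000 ≈ 8.45 hours

8.45 hours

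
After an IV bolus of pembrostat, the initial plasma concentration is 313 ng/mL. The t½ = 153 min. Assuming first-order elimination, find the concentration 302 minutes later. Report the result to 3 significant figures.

k = ln 2 / 153 = 0.004530 min⁻¹
C(t) = C₀ e^(−kt) = 313 × e^(−0.004530 × 302) = 313 × e^(−1.368) = 313 × 0.2546 ≈ 79.7 ng/mL

79.7 ng/mL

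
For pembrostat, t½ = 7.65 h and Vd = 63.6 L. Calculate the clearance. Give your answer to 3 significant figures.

5.76 L/h

k = ln 2 / t½ = ln 2 / 7.65 = 0.09061 h⁻¹
CL = k · V = 0.09061 × 63.6 ≈ 5.76 L/h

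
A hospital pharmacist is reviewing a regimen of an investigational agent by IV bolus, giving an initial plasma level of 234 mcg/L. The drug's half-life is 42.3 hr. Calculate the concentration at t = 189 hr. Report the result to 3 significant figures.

10.6 mcg/L

k = ln 2 / 42.3 = 0.01639 hr⁻¹
189 hr is 4.468 half-lives, so C = 234 × (1/2)^4.468 = 234 × 0.04518 ≈ 10.6 mcg/L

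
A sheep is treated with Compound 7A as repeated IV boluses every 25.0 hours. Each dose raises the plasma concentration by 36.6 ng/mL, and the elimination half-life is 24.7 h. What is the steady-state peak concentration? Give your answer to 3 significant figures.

72.6 ng/mL

k = ln 2 / 24.7 = 0.02806 h⁻¹
Fraction remaining after one interval: e^(−kτ) = e^(−0.02806 × 25.0) = 0.4958
R = 1 / (1 − 0.4958) = 1.983
Css,max = 36.6 × 1.983 ≈ 72.6 ng/mL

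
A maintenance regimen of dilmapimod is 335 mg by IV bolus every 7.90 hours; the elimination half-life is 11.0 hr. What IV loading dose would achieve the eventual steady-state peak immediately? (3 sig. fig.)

854 mg

k = ln 2 / 11.0 = 0.06301 hr⁻¹
Accumulation ratio R = 1 / (1 − e^(−kτ)) = 1 / (1 − e^(−0.06301×7.90)) = 1 / (1 − 0.6079) = 2.550
Loading dose = maintenance dose × R = 335 × 2.550 ≈ 854 mg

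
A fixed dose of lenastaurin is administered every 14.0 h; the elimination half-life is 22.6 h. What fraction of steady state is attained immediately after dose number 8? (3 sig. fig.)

0.968

k = ln 2 / 22.6 = 0.03067 h⁻¹
f_n = 1 − e^(−nkτ) = 1 − e^(−8 × 0.03067 × 14.0) = 1 − e^(−3.435) = 1 − 0.03222 ≈ 0.968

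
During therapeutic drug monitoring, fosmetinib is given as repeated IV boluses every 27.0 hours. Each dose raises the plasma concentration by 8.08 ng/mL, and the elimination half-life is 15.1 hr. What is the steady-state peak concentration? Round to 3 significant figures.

11.4 ng/mL

k = ln 2 / 15.1 = 0.04590 hr⁻¹
Fraction remaining after one interval: e^(−kτ) = e^(−0.04590 × 27.0) = 0.2896
R = 1 / (1 − 0.2896) = 1.408
Css,max = 8.08 × 1.408 ≈ 11.4 ng/mL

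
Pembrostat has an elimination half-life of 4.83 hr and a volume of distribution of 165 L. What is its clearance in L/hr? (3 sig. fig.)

k = ln 2 / t½ = ln 2 / 4.83 = 0.1435 hr⁻¹
CL = k · V = 0.1435 × 165 ≈ 23.7 L/hr

23.7 L/hr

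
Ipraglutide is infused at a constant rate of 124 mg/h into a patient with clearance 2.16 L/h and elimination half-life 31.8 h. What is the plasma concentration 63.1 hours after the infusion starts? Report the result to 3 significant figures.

Css = rate / CL = 124 / 2.16 = 57.41 mg/L
k = ln 2 / 31.8 = 0.02180 h⁻¹
C(t) = Css (1 − e^(−kt)) = 57.41 × (1 − e^(−1.375)) = 57.41 × 0.7473 ≈ 42.9 mg/L

42.9 mg/L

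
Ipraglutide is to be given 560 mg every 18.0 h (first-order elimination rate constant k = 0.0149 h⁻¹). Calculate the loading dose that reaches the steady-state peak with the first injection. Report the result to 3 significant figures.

Accumulation ratio R = 1 / (1 − e^(−kτ)) = 1 / (1 − e^(−0.01490×18.0)) = 1 / (1 − 0.7648) = 4.251
Loading dose = maintenance dose × R = 560 × 4.251 ≈ 2380 mg

2380 mg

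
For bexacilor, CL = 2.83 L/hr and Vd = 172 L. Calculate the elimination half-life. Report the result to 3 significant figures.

k = CL / V = 2.83 / 172 = 0.01645 hr⁻¹
t½ = ln 2 / k = ln 2 / 0.01645 ≈ 42.1 hours

42.1 hours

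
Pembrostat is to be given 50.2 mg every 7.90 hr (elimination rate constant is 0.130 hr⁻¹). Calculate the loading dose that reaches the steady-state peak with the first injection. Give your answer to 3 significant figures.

Accumulation ratio R = 1 / (1 − e^(−kτ)) = 1 / (1 − e^(−0.1300×7.90)) = 1 / (1 − 0.3581) = 1.558
Loading dose = maintenance dose × R = 50.2 × 1.558 ≈ 78.2 mg

78.2 mg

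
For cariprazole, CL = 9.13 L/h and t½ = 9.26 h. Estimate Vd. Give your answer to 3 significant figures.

122 L

k = ln 2 / t½ = ln 2 / 9.26 = 0.07485 h⁻¹
V = CL / k = 9.13 / 0.07485 ≈ 122 L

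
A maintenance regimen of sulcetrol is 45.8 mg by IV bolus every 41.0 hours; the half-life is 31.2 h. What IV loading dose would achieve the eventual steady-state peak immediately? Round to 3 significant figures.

76.6 mg

k = ln 2 / 31.2 = 0.02222 h⁻¹
Accumulation ratio R = 1 / (1 − e^(−kτ)) = 1 / (1 − e^(−0.02222×41.0)) = 1 / (1 − 0.4022) = 1.673
Loading dose = maintenance dose × R = 45.8 × 1.673 ≈ 76.6 mg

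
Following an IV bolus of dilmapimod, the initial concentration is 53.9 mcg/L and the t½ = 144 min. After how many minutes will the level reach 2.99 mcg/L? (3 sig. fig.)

601 minutes

k = ln 2 / 144 = 0.004814 min⁻¹
C(t) = C₀ e^(−kt)  ⇒  t = ln(C₀/C) / k
t = ln(53.9/2.99) / 0.004814 = 2.892 / 0.004814 ≈ 601 minutes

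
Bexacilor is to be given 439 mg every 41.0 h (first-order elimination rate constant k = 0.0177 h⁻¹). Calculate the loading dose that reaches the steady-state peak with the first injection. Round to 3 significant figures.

851 mg

Accumulation ratio R = 1 / (1 − e^(−kτ)) = 1 / (1 − e^(−0.01770×41.0)) = 1 / (1 − 0.4840) = 1.938
Loading dose = maintenance dose × R = 439 × 1.938 ≈ 851 mg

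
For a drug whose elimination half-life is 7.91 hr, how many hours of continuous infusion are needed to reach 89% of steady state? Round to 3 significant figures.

25.2 hours

k = ln 2 / 7.91 = 0.08763 hr⁻¹
f = 1 − e^(−kt)  ⇒  t = −ln(1 − f) / k
t = −ln(1 − 0.89) / 0.08763 = 2.207 / 0.08763 ≈ 25.2 hours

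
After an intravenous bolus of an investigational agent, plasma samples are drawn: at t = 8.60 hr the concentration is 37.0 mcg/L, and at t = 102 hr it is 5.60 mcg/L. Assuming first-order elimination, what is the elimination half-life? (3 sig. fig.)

k = ln(C₁/C₂) / (t₂ − t₁) = ln(37.0/5.60) / (102 − 8.60)
  = 1.888 / 93.40 = 0.02022 hr⁻¹
t½ = ln 2 / k = ln 2 / 0.02022 ≈ 34.3 hours

34.3 hours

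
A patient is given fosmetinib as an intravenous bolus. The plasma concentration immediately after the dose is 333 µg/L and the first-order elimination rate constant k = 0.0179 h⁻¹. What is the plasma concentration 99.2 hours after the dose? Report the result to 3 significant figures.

56.4 µg/L

C(t) = C₀ e^(−kt) = 333 × e^(−0.01790 × 99.2) = 333 × e^(−1.776) = 333 × 0.1694 ≈ 56.4 µg/L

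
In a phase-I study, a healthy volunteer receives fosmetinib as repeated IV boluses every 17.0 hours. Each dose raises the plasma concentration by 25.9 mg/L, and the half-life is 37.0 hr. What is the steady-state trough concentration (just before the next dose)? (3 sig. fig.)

k = ln 2 / 37.0 = 0.01873 hr⁻¹
Fraction remaining after one interval: e^(−kτ) = e^(−0.01873 × 17.0) = 0.7273
R = 1 / (1 − 0.7273) = 3.666
Css,max = 25.9 × 3.666 = 94.96 mg/L
Css,min = Css,max × e^(−kτ) = 94.96 × 0.7273 ≈ 69.1 mg/L

69.1 mg/L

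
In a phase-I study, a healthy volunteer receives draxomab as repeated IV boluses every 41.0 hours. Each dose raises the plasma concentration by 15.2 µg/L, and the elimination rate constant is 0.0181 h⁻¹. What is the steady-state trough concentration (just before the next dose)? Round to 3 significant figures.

13.8 µg/L

Fraction remaining after one interval: e^(−kτ) = e^(−0.01810 × 41.0) = 0.4761
R = 1 / (1 − 0.4761) = 1.909
Css,max = 15.2 × 1.909 = 29.01 µg/L
Css,min = Css,max × e^(−kτ) = 29.01 × 0.4761 ≈ 13.8 µg/L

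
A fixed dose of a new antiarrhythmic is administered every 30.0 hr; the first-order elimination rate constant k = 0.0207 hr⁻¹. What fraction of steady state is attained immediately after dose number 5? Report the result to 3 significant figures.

f_n = 1 − e^(−nkτ) = 1 − e^(−5 × 0.02070 × 30.0) = 1 − e^(−3.105) = 1 − 0.04482 ≈ 0.955

0.955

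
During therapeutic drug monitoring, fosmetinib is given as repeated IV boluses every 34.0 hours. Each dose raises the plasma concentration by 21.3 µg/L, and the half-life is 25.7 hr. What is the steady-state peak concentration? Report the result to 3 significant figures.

35.5 µg/L

k = ln 2 / 25.7 = 0.02697 hr⁻¹
Fraction remaining after one interval: e^(−kτ) = e^(−0.02697 × 34.0) = 0.3997
R = 1 / (1 − 0.3997) = 1.666
Css,max = 21.3 × 1.666 ≈ 35.5 µg/L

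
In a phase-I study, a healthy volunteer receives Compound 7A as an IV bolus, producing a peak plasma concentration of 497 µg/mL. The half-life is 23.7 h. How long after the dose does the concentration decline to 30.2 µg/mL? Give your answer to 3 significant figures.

k = ln 2 / 23.7 = 0.02925 h⁻¹
C(t) = C₀ e^(−kt)  ⇒  t = ln(C₀/C) / k
t = ln(497/30.2) / 0.02925 = 2.801 / 0.02925 ≈ 95.8 hours

95.8 hours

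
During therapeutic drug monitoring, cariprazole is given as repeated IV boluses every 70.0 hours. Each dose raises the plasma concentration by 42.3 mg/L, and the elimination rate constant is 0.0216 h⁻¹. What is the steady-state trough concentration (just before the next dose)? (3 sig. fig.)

12.0 mg/L

Fraction remaining after one interval: e^(−kτ) = e^(−0.02160 × 70.0) = 0.2205
R = 1 / (1 − 0.2205) = 1.283
Css,max = 42.3 × 1.283 = 54.26 mg/L
Css,min = Css,max × e^(−kτ) = 54.26 × 0.2205 ≈ 12.0 mg/L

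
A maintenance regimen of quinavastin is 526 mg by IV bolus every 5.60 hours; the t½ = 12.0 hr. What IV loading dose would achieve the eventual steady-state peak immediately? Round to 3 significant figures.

1900 mg

k = ln 2 / 12.0 = 0.05776 hr⁻¹
Accumulation ratio R = 1 / (1 − e^(−kτ)) = 1 / (1 − e^(−0.05776×5.60)) = 1 / (1 − 0.7236) = 3.618
Loading dose = maintenance dose × R = 526 × 3.618 ≈ 1900 mg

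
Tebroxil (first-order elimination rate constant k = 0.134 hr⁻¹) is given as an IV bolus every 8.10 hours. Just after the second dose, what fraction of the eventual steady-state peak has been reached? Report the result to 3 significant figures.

f_n = 1 − e^(−nkτ) = 1 − e^(−2 × 0.1340 × 8.10) = 1 − e^(−2.171) = 1 − 0.1141 ≈ 0.886

0.886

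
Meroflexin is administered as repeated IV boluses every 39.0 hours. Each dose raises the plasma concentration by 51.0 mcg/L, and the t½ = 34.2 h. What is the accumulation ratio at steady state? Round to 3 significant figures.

1.83

k = ln 2 / 34.2 = 0.02027 h⁻¹
Fraction remaining after one interval: e^(−kτ) = e^(−0.02027 × 39.0) = 0.4536
R = 1 / (1 − 0.4536) = 1 / 0.5464 ≈ 1.83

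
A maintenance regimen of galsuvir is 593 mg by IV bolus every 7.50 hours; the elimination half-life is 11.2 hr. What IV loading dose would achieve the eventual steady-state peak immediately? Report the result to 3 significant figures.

k = ln 2 / 11.2 = 0.06189 hr⁻¹
Accumulation ratio R = 1 / (1 − e^(−kτ)) = 1 / (1 − e^(−0.06189×7.50)) = 1 / (1 − 0.6287) = 2.693
Loading dose = maintenance dose × R = 593 × 2.693 ≈ 1600 mg

1600 mg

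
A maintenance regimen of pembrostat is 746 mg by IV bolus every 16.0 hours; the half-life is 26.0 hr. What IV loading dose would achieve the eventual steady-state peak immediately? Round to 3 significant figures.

2150 mg

k = ln 2 / 26.0 = 0.02666 hr⁻¹
Accumulation ratio R = 1 / (1 − e^(−kτ)) = 1 / (1 − e^(−0.02666×16.0)) = 1 / (1 − 0.6528) = 2.880
Loading dose = maintenance dose × R = 746 × 2.880 ≈ 2150 mg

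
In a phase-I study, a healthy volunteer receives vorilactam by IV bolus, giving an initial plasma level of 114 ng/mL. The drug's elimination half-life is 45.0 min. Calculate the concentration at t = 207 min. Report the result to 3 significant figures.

k = ln 2 / 45.0 = 0.01540 min⁻¹
207 min is 4.600 half-lives, so C = 114 × (1/2)^4.600 = 114 × 0.04123 ≈ 4.70 ng/mL

4.70 ng/mL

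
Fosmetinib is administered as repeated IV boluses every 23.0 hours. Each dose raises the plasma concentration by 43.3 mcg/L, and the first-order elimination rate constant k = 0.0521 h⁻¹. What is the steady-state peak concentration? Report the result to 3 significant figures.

Fraction remaining after one interval: e^(−kτ) = e^(−0.05210 × 23.0) = 0.3017
R = 1 / (1 − 0.3017) = 1.432
Css,max = 43.3 × 1.432 ≈ 62.0 mcg/L

62.0 mcg/L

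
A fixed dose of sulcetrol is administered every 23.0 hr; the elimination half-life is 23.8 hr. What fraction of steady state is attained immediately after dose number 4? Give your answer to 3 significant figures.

0.931

k = ln 2 / 23.8 = 0.02912 hr⁻¹
f_n = 1 − e^(−nkτ) = 1 − e^(−4 × 0.02912 × 23.0) = 1 − e^(−2.679) = 1 − 0.06860 ≈ 0.931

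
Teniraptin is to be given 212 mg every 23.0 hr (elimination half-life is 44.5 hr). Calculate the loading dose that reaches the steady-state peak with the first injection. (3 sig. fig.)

704 mg

k = ln 2 / 44.5 = 0.01558 hr⁻¹
Accumulation ratio R = 1 / (1 − e^(−kτ)) = 1 / (1 − e^(−0.01558×23.0)) = 1 / (1 − 0.6989) = 3.321
Loading dose = maintenance dose × R = 212 × 3.321 ≈ 704 mg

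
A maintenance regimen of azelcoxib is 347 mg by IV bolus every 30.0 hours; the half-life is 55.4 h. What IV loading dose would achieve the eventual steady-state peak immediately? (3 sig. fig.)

1110 mg

k = ln 2 / 55.4 = 0.01251 h⁻¹
Accumulation ratio R = 1 / (1 − e^(−kτ)) = 1 / (1 − e^(−0.01251×30.0)) = 1 / (1 − 0.6870) = 3.195
Loading dose = maintenance dose × R = 347 × 3.195 ≈ 1110 mg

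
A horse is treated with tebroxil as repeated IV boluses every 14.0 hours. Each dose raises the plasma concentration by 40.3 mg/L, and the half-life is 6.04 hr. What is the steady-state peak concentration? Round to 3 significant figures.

k = ln 2 / 6.04 = 0.1148 hr⁻¹
Fraction remaining after one interval: e^(−kτ) = e^(−0.1148 × 14.0) = 0.2006
R = 1 / (1 − 0.2006) = 1.251
Css,max = 40.3 × 1.251 ≈ 50.4 mg/L

50.4 mg/L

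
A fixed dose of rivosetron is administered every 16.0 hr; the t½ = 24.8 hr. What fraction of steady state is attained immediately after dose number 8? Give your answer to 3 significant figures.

0.972

k = ln 2 / 24.8 = 0.02795 hr⁻¹
f_n = 1 − e^(−nkτ) = 1 − e^(−8 × 0.02795 × 16.0) = 1 − e^(−3.578) = 1 − 0.02794 ≈ 0.972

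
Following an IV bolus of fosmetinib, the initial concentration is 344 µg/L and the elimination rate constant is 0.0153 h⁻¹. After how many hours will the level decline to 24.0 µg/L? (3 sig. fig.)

174 hours

C(t) = C₀ e^(−kt)  ⇒  t = ln(C₀/C) / k
t = ln(344/24.0) / 0.01530 = 2.663 / 0.01530 ≈ 174 hours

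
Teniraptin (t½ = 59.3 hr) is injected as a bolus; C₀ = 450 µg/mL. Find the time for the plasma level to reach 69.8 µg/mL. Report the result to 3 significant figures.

k = ln 2 / 59.3 = 0.01169 hr⁻¹
C(t) = C₀ e^(−kt)  ⇒  t = ln(C₀/C) / k
t = ln(450/69.8) / 0.01169 = 1.864 / 0.01169 ≈ 159 hours

159 hours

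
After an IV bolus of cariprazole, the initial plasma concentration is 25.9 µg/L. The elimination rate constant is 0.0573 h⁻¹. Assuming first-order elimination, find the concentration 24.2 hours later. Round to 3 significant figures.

6.47 µg/L

C(t) = C₀ e^(−kt) = 25.9 × e^(−0.05730 × 24.2) = 25.9 × e^(−1.387) = 25.9 × 0.2499 ≈ 6.47 µg/L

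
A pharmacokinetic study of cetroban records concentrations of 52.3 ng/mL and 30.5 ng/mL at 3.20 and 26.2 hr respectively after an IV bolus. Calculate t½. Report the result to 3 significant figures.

29.6 hours

k = ln(C₁/C₂) / (t₂ − t₁) = ln(52.3/30.5) / (26.2 − 3.20)
  = 0.5393 / 23.00 = 0.02345 hr⁻¹
t½ = ln 2 / k = ln 2 / 0.02345 ≈ 29.6 hours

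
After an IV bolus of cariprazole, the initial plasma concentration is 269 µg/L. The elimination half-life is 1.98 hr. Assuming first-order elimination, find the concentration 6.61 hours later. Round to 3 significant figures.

k = ln 2 / 1.98 = 0.3501 hr⁻¹
6.61 hr is 3.338 half-lives, so C = 269 × (1/2)^3.338 = 269 × 0.09887 ≈ 26.6 µg/L

26.6 µg/L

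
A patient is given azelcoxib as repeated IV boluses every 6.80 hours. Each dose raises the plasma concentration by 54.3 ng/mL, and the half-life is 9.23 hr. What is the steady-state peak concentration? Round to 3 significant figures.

k = ln 2 / 9.23 = 0.07510 hr⁻¹
Fraction remaining after one interval: e^(−kτ) = e^(−0.07510 × 6.80) = 0.6001
R = 1 / (1 − 0.6001) = 2.501
Css,max = 54.3 × 2.501 ≈ 136 ng/mL

136 ng/mL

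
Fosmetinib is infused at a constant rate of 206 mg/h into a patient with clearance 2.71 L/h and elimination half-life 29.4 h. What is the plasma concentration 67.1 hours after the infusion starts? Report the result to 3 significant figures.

Css = rate / CL = 206 / 2.71 = 76.01 µg/mL
k = ln 2 / 29.4 = 0.02358 h⁻¹
C(t) = Css (1 − e^(−kt)) = 76.01 × (1 − e^(−1.582)) = 76.01 × 0.7944 ≈ 60.4 µg/mL

60.4 µg/mL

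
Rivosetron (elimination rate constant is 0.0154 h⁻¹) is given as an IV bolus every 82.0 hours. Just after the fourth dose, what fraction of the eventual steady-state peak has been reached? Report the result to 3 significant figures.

0.994

f_n = 1 − e^(−nkτ) = 1 − e^(−4 × 0.01540 × 82.0) = 1 − e^(−5.051) = 1 − 0.006402 ≈ 0.994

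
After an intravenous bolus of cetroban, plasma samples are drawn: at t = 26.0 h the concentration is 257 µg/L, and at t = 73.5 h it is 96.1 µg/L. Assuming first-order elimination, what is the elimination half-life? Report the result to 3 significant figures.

33.5 hours

k = ln(C₁/C₂) / (t₂ − t₁) = ln(257/96.1) / (73.5 − 26.0)
  = 0.9837 / 47.50 = 0.02071 h⁻¹
t½ = ln 2 / k = ln 2 / 0.02071 ≈ 33.5 hours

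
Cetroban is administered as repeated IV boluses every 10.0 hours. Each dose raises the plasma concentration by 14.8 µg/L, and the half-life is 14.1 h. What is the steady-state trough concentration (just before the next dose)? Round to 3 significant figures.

23.3 µg/L

k = ln 2 / 14.1 = 0.04916 h⁻¹
Fraction remaining after one interval: e^(−kτ) = e^(−0.04916 × 10.0) = 0.6117
R = 1 / (1 − 0.6117) = 2.575
Css,max = 14.8 × 2.575 = 38.11 µg/L
Css,min = Css,max × e^(−kτ) = 38.11 × 0.6117 ≈ 23.3 µg/L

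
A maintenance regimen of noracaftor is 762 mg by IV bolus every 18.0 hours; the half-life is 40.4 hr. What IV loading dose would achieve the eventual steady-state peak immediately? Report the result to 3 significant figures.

k = ln 2 / 40.4 = 0.01716 hr⁻¹
Accumulation ratio R = 1 / (1 − e^(−kτ)) = 1 / (1 − e^(−0.01716×18.0)) = 1 / (1 − 0.7343) = 3.764
Loading dose = maintenance dose × R = 762 × 3.764 ≈ 2870 mg

2870 mg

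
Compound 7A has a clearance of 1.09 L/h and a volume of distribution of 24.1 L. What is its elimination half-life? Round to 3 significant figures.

15.3 hours

k = CL / V = 1.09 / 24.1 = 0.04523 h⁻¹
t½ = ln 2 / k = ln 2 / 0.04523 ≈ 15.3 hours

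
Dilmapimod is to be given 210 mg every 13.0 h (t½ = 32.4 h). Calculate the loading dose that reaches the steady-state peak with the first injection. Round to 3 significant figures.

k = ln 2 / 32.4 = 0.02139 h⁻¹
Accumulation ratio R = 1 / (1 − e^(−kτ)) = 1 / (1 − e^(−0.02139×13.0)) = 1 / (1 − 0.7572) = 4.119
Loading dose = maintenance dose × R = 210 × 4.119 ≈ 865 mg

865 mg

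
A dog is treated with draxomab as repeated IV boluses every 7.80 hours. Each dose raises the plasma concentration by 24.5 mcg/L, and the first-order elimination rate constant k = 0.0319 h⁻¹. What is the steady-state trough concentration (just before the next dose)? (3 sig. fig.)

86.7 mcg/L

Fraction remaining after one interval: e^(−kτ) = e^(−0.03190 × 7.80) = 0.7797
R = 1 / (1 − 0.7797) = 4.540
Css,max = 24.5 × 4.540 = 111.2 mcg/L
Css,min = Css,max × e^(−kτ) = 111.2 × 0.7797 ≈ 86.7 mcg/L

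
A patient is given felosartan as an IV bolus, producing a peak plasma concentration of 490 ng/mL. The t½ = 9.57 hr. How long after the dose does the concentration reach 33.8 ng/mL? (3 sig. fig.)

k = ln 2 / 9.57 = 0.07243 hr⁻¹
C(t) = C₀ e^(−kt)  ⇒  t = ln(C₀/C) / k
t = ln(490/33.8) / 0.07243 = 2.674 / 0.07243 ≈ 36.9 hours

36.9 hours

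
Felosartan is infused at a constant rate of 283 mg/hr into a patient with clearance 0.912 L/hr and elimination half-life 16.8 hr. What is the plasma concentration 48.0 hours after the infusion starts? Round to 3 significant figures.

267 mg/L

Css = rate / CL = 283 / 0.912 = 310.3 mg/L
k = ln 2 / 16.8 = 0.04126 hr⁻¹
C(t) = Css (1 − e^(−kt)) = 310.3 × (1 − e^(−1.980)) = 310.3 × 0.8620 ≈ 267 mg/L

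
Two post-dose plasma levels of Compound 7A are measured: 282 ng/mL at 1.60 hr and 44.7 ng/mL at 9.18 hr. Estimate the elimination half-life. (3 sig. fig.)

2.85 hours

k = ln(C₁/C₂) / (t₂ − t₁) = ln(282/44.7) / (9.18 − 1.60)
  = 1.842 / 7.580 = 0.2430 hr⁻¹
t½ = ln 2 / k = ln 2 / 0.2430 ≈ 2.85 hours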